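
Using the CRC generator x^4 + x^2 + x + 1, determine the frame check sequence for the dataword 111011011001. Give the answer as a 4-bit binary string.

0011

Append 4 zeros: 1110110110010000. Divide by 10111 (XOR where the leading bit is 1):
  pos 0: 11101 XOR 10111 = 01010
  pos 1: 10101 XOR 10111 = 00010
  pos 4: 10011 XOR 10111 = 00100
  pos 6: 10000 XOR 10111 = 00111
  pos 8: 11110 XOR 10111 = 01001
  pos 9: 10010 XOR 10111 = 00101
  pos 11: 10100 XOR 10111 = 00011
Remainder (last 4 bits) = 0011. This is the CRC / FCS.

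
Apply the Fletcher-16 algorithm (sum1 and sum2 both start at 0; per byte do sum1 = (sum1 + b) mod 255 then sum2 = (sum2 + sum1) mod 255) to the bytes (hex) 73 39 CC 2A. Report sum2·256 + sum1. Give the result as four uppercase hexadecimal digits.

Running sums (mod 255):
  after byte 0 (73): sum1=115, sum2=115
  after byte 1 (39): sum1=172, sum2=32
  after byte 2 (CC): sum1=121, sum2=153
  after byte 3 (2A): sum1=163, sum2=61
Checksum = sum2·256 + sum1 = 61·256 + 163 = 15779 = 0x3DA3.

3DA3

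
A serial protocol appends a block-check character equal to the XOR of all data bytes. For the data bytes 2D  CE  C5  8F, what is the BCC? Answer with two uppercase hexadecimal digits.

XOR the bytes together:
  start with 0x2D
  0x2D ⊕ 0xCE = 0xE3
  0xE3 ⊕ 0xC5 = 0x26
  0x26 ⊕ 0x8F = 0xA9

A9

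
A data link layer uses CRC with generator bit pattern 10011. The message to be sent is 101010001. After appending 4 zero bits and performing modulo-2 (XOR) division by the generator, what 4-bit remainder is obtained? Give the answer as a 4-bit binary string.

Append 4 zeros: 1010100010000. Divide by 10011 (XOR where the leading bit is 1):
  pos 0: 10101 XOR 10011 = 00110
  pos 2: 11000 XOR 10011 = 01011
  pos 3: 10110 XOR 10011 = 00101
  pos 5: 10110 XOR 10011 = 00101
  pos 7: 10100 XOR 10011 = 00111
Remainder (last 4 bits) = 1110. This is the CRC / FCS.

1110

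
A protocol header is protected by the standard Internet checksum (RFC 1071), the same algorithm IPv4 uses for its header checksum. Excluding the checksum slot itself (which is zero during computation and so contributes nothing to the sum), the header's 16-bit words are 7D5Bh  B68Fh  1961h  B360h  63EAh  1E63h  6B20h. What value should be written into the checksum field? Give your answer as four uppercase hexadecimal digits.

One's-complement addition (fold any carry out of bit 15 back into bit 0):
  0x7D5B + 0xB68F = 0x133EA → wrap carry → 0x33EB
  0x33EB + 0x1961 = 0x04D4C
  0x4D4C + 0xB360 = 0x100AC → wrap carry → 0x00AD
  0x00AD + 0x63EA = 0x06497
  0x6497 + 0x1E63 = 0x082FA
  0x82FA + 0x6B20 = 0x0EE1A
One's-complement sum = 0xEE1A.
Checksum = ~0xEE1A & 0xFFFF = 0x11E5.

11E5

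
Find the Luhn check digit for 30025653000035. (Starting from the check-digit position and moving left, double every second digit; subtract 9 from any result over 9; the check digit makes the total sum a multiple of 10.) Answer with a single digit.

0

Partial digits right→left: 5 3 0 0 0 0 3 5 6 5 2 0 0 3
Double every second digit counting from the check-digit position (so the 1st, 3rd, 5th, ... of the partial from the right).
  doubled (with −9 where >9): 1 0 0 6 3 4 0 → sum 14
  kept as-is: 3 0 0 5 5 0 3 → sum 16
Total = 14 + 16 = 30.
Check digit = (10 − (30 mod 10)) mod 10 = 0.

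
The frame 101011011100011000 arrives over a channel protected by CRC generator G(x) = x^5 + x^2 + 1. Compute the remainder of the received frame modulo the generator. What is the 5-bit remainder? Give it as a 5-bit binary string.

00000

Modulo-2 division of 101011011100011000 by 100101:
  pos 0: 101011 XOR 100101 = 001110
  pos 2: 111001 XOR 100101 = 011100
  pos 3: 111001 XOR 100101 = 011100
  pos 4: 111001 XOR 100101 = 011100
  pos 5: 111000 XOR 100101 = 011101
  pos 6: 111010 XOR 100101 = 011111
  pos 7: 111110 XOR 100101 = 011011
  pos 8: 110111 XOR 100101 = 010010
  pos 9: 100101 XOR 100101 = 000000
Remainder = 00000 (zero — the frame passes the CRC check).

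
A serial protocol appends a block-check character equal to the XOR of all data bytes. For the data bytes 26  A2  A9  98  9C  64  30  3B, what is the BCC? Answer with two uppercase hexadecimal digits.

XOR the bytes together:
  start with 0x26
  0x26 ⊕ 0xA2 = 0x84
  0x84 ⊕ 0xA9 = 0x2D
  0x2D ⊕ 0x98 = 0xB5
  0xB5 ⊕ 0x9C = 0x29
  0x29 ⊕ 0x64 = 0x4D
  0x4D ⊕ 0x30 = 0x7D
  0x7D ⊕ 0x3B = 0x46

46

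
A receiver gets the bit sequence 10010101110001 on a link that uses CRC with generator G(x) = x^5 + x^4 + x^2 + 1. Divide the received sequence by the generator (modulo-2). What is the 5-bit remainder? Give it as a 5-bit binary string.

Modulo-2 division of 10010101110001 by 110101:
  pos 0: 100101 XOR 110101 = 010000
  pos 1: 100000 XOR 110101 = 010101
  pos 2: 101011 XOR 110101 = 011110
  pos 3: 111101 XOR 110101 = 001000
  pos 5: 100010 XOR 110101 = 010111
  pos 6: 101110 XOR 110101 = 011011
  pos 7: 110110 XOR 110101 = 000011
Remainder = 00111 (nonzero — an error is detected).

00111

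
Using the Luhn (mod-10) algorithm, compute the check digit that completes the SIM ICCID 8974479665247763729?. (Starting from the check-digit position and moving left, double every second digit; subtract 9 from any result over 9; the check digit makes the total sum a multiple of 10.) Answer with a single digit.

5

Partial digits right→left: 9 2 7 3 6 7 7 4 2 5 6 6 9 7 4 4 7 9 8
Double every second digit counting from the check-digit position (so the 1st, 3rd, 5th, ... of the partial from the right).
  doubled (with −9 where >9): 9 5 3 5 4 3 9 8 5 7 → sum 58
  kept as-is: 2 3 7 4 5 6 7 4 9 → sum 47
Total = 58 + 47 = 105.
Check digit = (10 − (105 mod 10)) mod 10 = 5.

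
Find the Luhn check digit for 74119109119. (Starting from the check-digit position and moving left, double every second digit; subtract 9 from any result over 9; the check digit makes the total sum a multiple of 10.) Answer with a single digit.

Partial digits right→left: 9 1 1 9 0 1 9 1 1 4 7
Double every second digit counting from the check-digit position (so the 1st, 3rd, 5th, ... of the partial from the right).
  doubled (with −9 where >9): 9 2 0 9 2 5 → sum 27
  kept as-is: 1 9 1 1 4 → sum 16
Total = 27 + 16 = 43.
Check digit = (10 − (43 mod 10)) mod 10 = 7.

7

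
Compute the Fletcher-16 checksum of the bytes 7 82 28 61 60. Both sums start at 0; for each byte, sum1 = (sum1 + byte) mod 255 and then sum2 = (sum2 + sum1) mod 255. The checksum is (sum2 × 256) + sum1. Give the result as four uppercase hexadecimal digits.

Running sums (mod 255):
  after byte 0 (7): sum1=7, sum2=7
  after byte 1 (82): sum1=89, sum2=96
  after byte 2 (28): sum1=117, sum2=213
  after byte 3 (61): sum1=178, sum2=136
  after byte 4 (60): sum1=238, sum2=119
Checksum = sum2·256 + sum1 = 119·256 + 238 = 30702 = 0x77EE.

77EE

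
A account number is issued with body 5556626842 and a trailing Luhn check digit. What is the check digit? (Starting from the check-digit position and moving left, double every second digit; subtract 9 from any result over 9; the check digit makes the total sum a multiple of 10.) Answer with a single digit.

5

Partial digits right→left: 2 4 8 6 2 6 6 5 5 5
Double every second digit counting from the check-digit position (so the 1st, 3rd, 5th, ... of the partial from the right).
  doubled (with −9 where >9): 4 7 4 3 1 → sum 19
  kept as-is: 4 6 6 5 5 → sum 26
Total = 19 + 26 = 45.
Check digit = (10 − (45 mod 10)) mod 10 = 5.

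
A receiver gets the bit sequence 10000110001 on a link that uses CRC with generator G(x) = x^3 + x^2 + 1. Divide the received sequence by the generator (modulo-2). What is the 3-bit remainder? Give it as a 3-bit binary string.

000

Modulo-2 division of 10000110001 by 1101:
  pos 0: 1000 XOR 1101 = 0101
  pos 1: 1010 XOR 1101 = 0111
  pos 2: 1111 XOR 1101 = 0010
  pos 4: 1010 XOR 1101 = 0111
  pos 5: 1110 XOR 1101 = 0011
  pos 7: 1101 XOR 1101 = 0000
Remainder = 000 (zero — the frame passes the CRC check).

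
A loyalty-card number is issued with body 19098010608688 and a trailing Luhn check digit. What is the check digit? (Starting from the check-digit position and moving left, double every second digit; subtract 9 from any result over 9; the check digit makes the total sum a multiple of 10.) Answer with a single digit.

0

Partial digits right→left: 8 8 6 8 0 6 0 1 0 8 9 0 9 1
Double every second digit counting from the check-digit position (so the 1st, 3rd, 5th, ... of the partial from the right).
  doubled (with −9 where >9): 7 3 0 0 0 9 9 → sum 28
  kept as-is: 8 8 6 1 8 0 1 → sum 32
Total = 28 + 32 = 60.
Check digit = (10 − (60 mod 10)) mod 10 = 0.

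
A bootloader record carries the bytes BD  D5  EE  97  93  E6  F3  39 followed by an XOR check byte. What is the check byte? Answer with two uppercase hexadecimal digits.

XOR the bytes together:
  start with 0xBD
  0xBD ⊕ 0xD5 = 0x68
  0x68 ⊕ 0xEE = 0x86
  0x86 ⊕ 0x97 = 0x11
  0x11 ⊕ 0x93 = 0x82
  0x82 ⊕ 0xE6 = 0x64
  0x64 ⊕ 0xF3 = 0x97
  0x97 ⊕ 0x39 = 0xAE

AE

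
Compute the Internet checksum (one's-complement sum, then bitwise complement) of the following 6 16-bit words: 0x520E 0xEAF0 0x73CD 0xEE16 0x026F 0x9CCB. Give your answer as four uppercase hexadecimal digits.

C1E1

One's-complement addition (fold any carry out of bit 15 back into bit 0):
  0x520E + 0xEAF0 = 0x13CFE → wrap carry → 0x3CFF
  0x3CFF + 0x73CD = 0x0B0CC
  0xB0CC + 0xEE16 = 0x19EE2 → wrap carry → 0x9EE3
  0x9EE3 + 0x026F = 0x0A152
  0xA152 + 0x9CCB = 0x13E1D → wrap carry → 0x3E1E
One's-complement sum = 0x3E1E.
Checksum = ~0x3E1E & 0xFFFF = 0xC1E1.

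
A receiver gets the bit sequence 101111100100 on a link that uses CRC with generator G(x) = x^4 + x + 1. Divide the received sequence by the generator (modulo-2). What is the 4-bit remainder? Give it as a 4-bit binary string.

0100

Modulo-2 division of 101111100100 by 10011:
  pos 0: 10111 XOR 10011 = 00100
  pos 2: 10011 XOR 10011 = 00000
Remainder = 0100 (nonzero — an error is detected).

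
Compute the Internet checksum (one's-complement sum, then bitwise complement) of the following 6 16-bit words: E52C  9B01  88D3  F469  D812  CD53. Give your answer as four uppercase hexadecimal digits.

5D2D

One's-complement addition (fold any carry out of bit 15 back into bit 0):
  0xE52C + 0x9B01 = 0x1802D → wrap carry → 0x802E
  0x802E + 0x88D3 = 0x10901 → wrap carry → 0x0902
  0x0902 + 0xF469 = 0x0FD6B
  0xFD6B + 0xD812 = 0x1D57D → wrap carry → 0xD57E
  0xD57E + 0xCD53 = 0x1A2D1 → wrap carry → 0xA2D2
One's-complement sum = 0xA2D2.
Checksum = ~0xA2D2 & 0xFFFF = 0x5D2D.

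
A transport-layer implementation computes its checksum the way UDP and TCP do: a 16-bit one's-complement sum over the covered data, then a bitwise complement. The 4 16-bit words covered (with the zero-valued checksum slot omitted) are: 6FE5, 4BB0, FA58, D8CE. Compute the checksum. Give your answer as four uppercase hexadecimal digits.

7142

One's-complement addition (fold any carry out of bit 15 back into bit 0):
  0x6FE5 + 0x4BB0 = 0x0BB95
  0xBB95 + 0xFA58 = 0x1B5ED → wrap carry → 0xB5EE
  0xB5EE + 0xD8CE = 0x18EBC → wrap carry → 0x8EBD
One's-complement sum = 0x8EBD.
Checksum = ~0x8EBD & 0xFFFF = 0x7142.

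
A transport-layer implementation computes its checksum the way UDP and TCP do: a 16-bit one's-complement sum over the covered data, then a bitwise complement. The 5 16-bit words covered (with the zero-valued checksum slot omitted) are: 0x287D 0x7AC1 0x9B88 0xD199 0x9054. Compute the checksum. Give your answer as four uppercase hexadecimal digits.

One's-complement addition (fold any carry out of bit 15 back into bit 0):
  0x287D + 0x7AC1 = 0x0A33E
  0xA33E + 0x9B88 = 0x13EC6 → wrap carry → 0x3EC7
  0x3EC7 + 0xD199 = 0x11060 → wrap carry → 0x1061
  0x1061 + 0x9054 = 0x0A0B5
One's-complement sum = 0xA0B5.
Checksum = ~0xA0B5 & 0xFFFF = 0x5F4A.

5F4A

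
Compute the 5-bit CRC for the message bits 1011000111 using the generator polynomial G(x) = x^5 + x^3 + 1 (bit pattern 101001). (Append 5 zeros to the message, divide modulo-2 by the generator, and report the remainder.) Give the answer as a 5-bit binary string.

00100

Append 5 zeros: 101100011100000. Divide by 101001 (XOR where the leading bit is 1):
  pos 0: 101100 XOR 101001 = 000101
  pos 3: 101011 XOR 101001 = 000010
  pos 7: 101000 XOR 101001 = 000001
Remainder (last 5 bits) = 00100. This is the CRC / FCS.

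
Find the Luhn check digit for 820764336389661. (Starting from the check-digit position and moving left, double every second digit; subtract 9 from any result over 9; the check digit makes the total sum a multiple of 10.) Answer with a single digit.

5

Partial digits right→left: 1 6 6 9 8 3 6 3 3 4 6 7 0 2 8
Double every second digit counting from the check-digit position (so the 1st, 3rd, 5th, ... of the partial from the right).
  doubled (with −9 where >9): 2 3 7 3 6 3 0 7 → sum 31
  kept as-is: 6 9 3 3 4 7 2 → sum 34
Total = 31 + 34 = 65.
Check digit = (10 − (65 mod 10)) mod 10 = 5.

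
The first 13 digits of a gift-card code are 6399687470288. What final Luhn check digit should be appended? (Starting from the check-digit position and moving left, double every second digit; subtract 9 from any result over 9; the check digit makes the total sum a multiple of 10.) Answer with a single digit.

2

Partial digits right→left: 8 8 2 0 7 4 7 8 6 9 9 3 6
Double every second digit counting from the check-digit position (so the 1st, 3rd, 5th, ... of the partial from the right).
  doubled (with −9 where >9): 7 4 5 5 3 9 3 → sum 36
  kept as-is: 8 0 4 8 9 3 → sum 32
Total = 36 + 32 = 68.
Check digit = (10 − (68 mod 10)) mod 10 = 2.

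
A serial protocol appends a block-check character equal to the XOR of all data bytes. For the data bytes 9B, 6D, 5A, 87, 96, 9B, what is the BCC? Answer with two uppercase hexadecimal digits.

26

XOR the bytes together:
  start with 0x9B
  0x9B ⊕ 0x6D = 0xF6
  0xF6 ⊕ 0x5A = 0xAC
  0xAC ⊕ 0x87 = 0x2B
  0x2B ⊕ 0x96 = 0xBD
  0xBD ⊕ 0x9B = 0x26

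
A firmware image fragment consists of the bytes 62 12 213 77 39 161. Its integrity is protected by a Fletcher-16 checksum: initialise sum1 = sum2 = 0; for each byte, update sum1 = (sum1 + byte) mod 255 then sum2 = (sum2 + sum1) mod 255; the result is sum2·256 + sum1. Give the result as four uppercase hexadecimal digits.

Running sums (mod 255):
  after byte 0 (62): sum1=62, sum2=62
  after byte 1 (12): sum1=74, sum2=136
  after byte 2 (213): sum1=32, sum2=168
  after byte 3 (77): sum1=109, sum2=22
  after byte 4 (39): sum1=148, sum2=170
  after byte 5 (161): sum1=54, sum2=224
Checksum = sum2·256 + sum1 = 224·256 + 54 = 57398 = 0xE036.

E036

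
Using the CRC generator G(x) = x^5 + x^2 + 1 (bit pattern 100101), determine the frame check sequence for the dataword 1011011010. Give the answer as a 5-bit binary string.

01001

Append 5 zeros: 101101101000000. Divide by 100101 (XOR where the leading bit is 1):
  pos 0: 101101 XOR 100101 = 001000
  pos 2: 100010 XOR 100101 = 000111
  pos 5: 111100 XOR 100101 = 011001
  pos 6: 110010 XOR 100101 = 010111
  pos 7: 101110 XOR 100101 = 001011
  pos 9: 101100 XOR 100101 = 001001
Remainder (last 5 bits) = 01001. This is the CRC / FCS.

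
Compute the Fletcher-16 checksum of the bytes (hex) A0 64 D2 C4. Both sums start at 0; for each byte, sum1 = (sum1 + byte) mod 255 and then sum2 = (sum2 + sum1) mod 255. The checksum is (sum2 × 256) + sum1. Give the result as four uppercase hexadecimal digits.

Running sums (mod 255):
  after byte 0 (A0): sum1=160, sum2=160
  after byte 1 (64): sum1=5, sum2=165
  after byte 2 (D2): sum1=215, sum2=125
  after byte 3 (C4): sum1=156, sum2=26
Checksum = sum2·256 + sum1 = 26·256 + 156 = 6812 = 0x1A9C.

1A9C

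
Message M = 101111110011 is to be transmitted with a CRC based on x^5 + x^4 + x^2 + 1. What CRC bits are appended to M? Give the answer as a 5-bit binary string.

10011

Append 5 zeros: 10111111001100000. Divide by 110101 (XOR where the leading bit is 1):
  pos 0: 101111 XOR 110101 = 011010
  pos 1: 110101 XOR 110101 = 000000
  pos 7: 100110 XOR 110101 = 010011
  pos 8: 100110 XOR 110101 = 010011
  pos 9: 100110 XOR 110101 = 010011
  pos 10: 100110 XOR 110101 = 010011
  pos 11: 100110 XOR 110101 = 010011
Remainder (last 5 bits) = 10011. This is the CRC / FCS.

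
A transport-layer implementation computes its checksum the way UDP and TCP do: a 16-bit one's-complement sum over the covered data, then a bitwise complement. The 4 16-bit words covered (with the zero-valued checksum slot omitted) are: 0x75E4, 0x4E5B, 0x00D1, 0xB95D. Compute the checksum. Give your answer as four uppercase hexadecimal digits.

8191

One's-complement addition (fold any carry out of bit 15 back into bit 0):
  0x75E4 + 0x4E5B = 0x0C43F
  0xC43F + 0x00D1 = 0x0C510
  0xC510 + 0xB95D = 0x17E6D → wrap carry → 0x7E6E
One's-complement sum = 0x7E6E.
Checksum = ~0x7E6E & 0xFFFF = 0x8191.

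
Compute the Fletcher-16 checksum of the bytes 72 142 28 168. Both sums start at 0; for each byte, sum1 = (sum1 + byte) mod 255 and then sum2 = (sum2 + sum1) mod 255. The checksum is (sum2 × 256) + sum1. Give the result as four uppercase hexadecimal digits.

AD9B

Running sums (mod 255):
  after byte 0 (72): sum1=72, sum2=72
  after byte 1 (142): sum1=214, sum2=31
  after byte 2 (28): sum1=242, sum2=18
  after byte 3 (168): sum1=155, sum2=173
Checksum = sum2·256 + sum1 = 173·256 + 155 = 44443 = 0xAD9B.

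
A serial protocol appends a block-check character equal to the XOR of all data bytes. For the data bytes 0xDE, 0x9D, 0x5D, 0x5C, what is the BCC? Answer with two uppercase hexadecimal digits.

42

XOR the bytes together:
  start with 0xDE
  0xDE ⊕ 0x9D = 0x43
  0x43 ⊕ 0x5D = 0x1E
  0x1E ⊕ 0x5C = 0x42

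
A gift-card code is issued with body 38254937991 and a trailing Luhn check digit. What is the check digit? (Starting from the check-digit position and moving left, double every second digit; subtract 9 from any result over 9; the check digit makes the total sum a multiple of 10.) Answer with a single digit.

Partial digits right→left: 1 9 9 7 3 9 4 5 2 8 3
Double every second digit counting from the check-digit position (so the 1st, 3rd, 5th, ... of the partial from the right).
  doubled (with −9 where >9): 2 9 6 8 4 6 → sum 35
  kept as-is: 9 7 9 5 8 → sum 38
Total = 35 + 38 = 73.
Check digit = (10 − (73 mod 10)) mod 10 = 7.

7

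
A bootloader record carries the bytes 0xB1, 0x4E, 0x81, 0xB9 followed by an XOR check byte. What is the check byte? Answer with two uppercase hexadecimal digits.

C7

XOR the bytes together:
  start with 0xB1
  0xB1 ⊕ 0x4E = 0xFF
  0xFF ⊕ 0x81 = 0x7E
  0x7E ⊕ 0xB9 = 0xC7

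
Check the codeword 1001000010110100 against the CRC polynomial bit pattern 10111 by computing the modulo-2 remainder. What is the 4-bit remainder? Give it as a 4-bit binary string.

0000

Modulo-2 division of 1001000010110100 by 10111:
  pos 0: 10010 XOR 10111 = 00101
  pos 2: 10100 XOR 10111 = 00011
  pos 5: 11010 XOR 10111 = 01101
  pos 6: 11011 XOR 10111 = 01100
  pos 7: 11001 XOR 10111 = 01110
  pos 8: 11100 XOR 10111 = 01011
  pos 9: 10111 XOR 10111 = 00000
Remainder = 0000 (zero — the frame passes the CRC check).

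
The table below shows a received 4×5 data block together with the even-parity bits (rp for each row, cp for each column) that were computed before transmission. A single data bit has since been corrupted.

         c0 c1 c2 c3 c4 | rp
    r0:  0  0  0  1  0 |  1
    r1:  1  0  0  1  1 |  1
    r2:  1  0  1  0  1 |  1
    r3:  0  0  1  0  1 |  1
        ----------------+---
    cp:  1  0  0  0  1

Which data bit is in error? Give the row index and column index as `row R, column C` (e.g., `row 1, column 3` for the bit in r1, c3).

row 3, column 0

Recompute each row's even parity and compare to rp:
  r0: data parity 1, sent rp 1 → ok
  r1: data parity 1, sent rp 1 → ok
  r2: data parity 1, sent rp 1 → ok
  r3: data parity 0, sent rp 1 → mismatch
Recompute each column's even parity and compare to cp:
  c0: data parity 0, sent cp 1 → mismatch
  c1: data parity 0, sent cp 0 → ok
  c2: data parity 0, sent cp 0 → ok
  c3: data parity 0, sent cp 0 → ok
  c4: data parity 1, sent cp 1 → ok
Exactly one row (r3) and one column (c0) fail → the flipped bit is at their intersection.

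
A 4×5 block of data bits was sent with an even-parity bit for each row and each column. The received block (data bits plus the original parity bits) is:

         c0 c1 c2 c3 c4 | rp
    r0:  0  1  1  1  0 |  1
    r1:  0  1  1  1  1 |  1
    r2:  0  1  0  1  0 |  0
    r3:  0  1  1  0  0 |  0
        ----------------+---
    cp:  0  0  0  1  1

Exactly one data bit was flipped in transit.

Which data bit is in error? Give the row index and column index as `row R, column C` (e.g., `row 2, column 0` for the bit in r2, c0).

Recompute each row's even parity and compare to rp:
  r0: data parity 1, sent rp 1 → ok
  r1: data parity 0, sent rp 1 → mismatch
  r2: data parity 0, sent rp 0 → ok
  r3: data parity 0, sent rp 0 → ok
Recompute each column's even parity and compare to cp:
  c0: data parity 0, sent cp 0 → ok
  c1: data parity 0, sent cp 0 → ok
  c2: data parity 1, sent cp 0 → mismatch
  c3: data parity 1, sent cp 1 → ok
  c4: data parity 1, sent cp 1 → ok
Exactly one row (r1) and one column (c2) fail → the flipped bit is at their intersection.

row 1, column 2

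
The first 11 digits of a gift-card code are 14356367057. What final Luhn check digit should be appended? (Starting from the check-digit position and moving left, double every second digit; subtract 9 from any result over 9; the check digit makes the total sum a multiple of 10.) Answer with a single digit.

7

Partial digits right→left: 7 5 0 7 6 3 6 5 3 4 1
Double every second digit counting from the check-digit position (so the 1st, 3rd, 5th, ... of the partial from the right).
  doubled (with −9 where >9): 5 0 3 3 6 2 → sum 19
  kept as-is: 5 7 3 5 4 → sum 24
Total = 19 + 24 = 43.
Check digit = (10 − (43 mod 10)) mod 10 = 7.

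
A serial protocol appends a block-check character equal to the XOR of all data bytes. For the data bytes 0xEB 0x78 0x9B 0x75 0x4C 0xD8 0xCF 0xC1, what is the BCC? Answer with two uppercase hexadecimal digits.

XOR the bytes together:
  start with 0xEB
  0xEB ⊕ 0x78 = 0x93
  0x93 ⊕ 0x9B = 0x08
  0x08 ⊕ 0x75 = 0x7D
  0x7D ⊕ 0x4C = 0x31
  0x31 ⊕ 0xD8 = 0xE9
  0xE9 ⊕ 0xCF = 0x26
  0x26 ⊕ 0xC1 = 0xE7

E7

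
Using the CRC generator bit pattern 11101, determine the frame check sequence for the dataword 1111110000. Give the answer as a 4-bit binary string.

Append 4 zeros: 11111100000000. Divide by 11101 (XOR where the leading bit is 1):
  pos 0: 11111 XOR 11101 = 00010
  pos 3: 10100 XOR 11101 = 01001
  pos 4: 10010 XOR 11101 = 01111
  pos 5: 11110 XOR 11101 = 00011
  pos 8: 11000 XOR 11101 = 00101
Remainder (last 4 bits) = 1010. This is the CRC / FCS.

1010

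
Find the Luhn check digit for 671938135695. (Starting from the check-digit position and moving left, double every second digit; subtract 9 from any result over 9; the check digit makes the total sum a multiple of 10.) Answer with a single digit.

4

Partial digits right→left: 5 9 6 5 3 1 8 3 9 1 7 6
Double every second digit counting from the check-digit position (so the 1st, 3rd, 5th, ... of the partial from the right).
  doubled (with −9 where >9): 1 3 6 7 9 5 → sum 31
  kept as-is: 9 5 1 3 1 6 → sum 25
Total = 31 + 25 = 56.
Check digit = (10 − (56 mod 10)) mod 10 = 4.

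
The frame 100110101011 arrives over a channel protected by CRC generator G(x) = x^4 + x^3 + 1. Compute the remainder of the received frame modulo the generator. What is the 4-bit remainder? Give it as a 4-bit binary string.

0100

Modulo-2 division of 100110101011 by 11001:
  pos 0: 10011 XOR 11001 = 01010
  pos 1: 10100 XOR 11001 = 01101
  pos 2: 11011 XOR 11001 = 00010
  pos 5: 10010 XOR 11001 = 01011
  pos 6: 10111 XOR 11001 = 01110
  pos 7: 11101 XOR 11001 = 00100
Remainder = 0100 (nonzero — an error is detected).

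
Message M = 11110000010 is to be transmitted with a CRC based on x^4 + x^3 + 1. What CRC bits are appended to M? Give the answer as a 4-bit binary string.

1111

Append 4 zeros: 111100000100000. Divide by 11001 (XOR where the leading bit is 1):
  pos 0: 11110 XOR 11001 = 00111
  pos 2: 11100 XOR 11001 = 00101
  pos 4: 10100 XOR 11001 = 01101
  pos 5: 11011 XOR 11001 = 00010
  pos 8: 10000 XOR 11001 = 01001
  pos 9: 10010 XOR 11001 = 01011
  pos 10: 10110 XOR 11001 = 01111
Remainder (last 4 bits) = 1111. This is the CRC / FCS.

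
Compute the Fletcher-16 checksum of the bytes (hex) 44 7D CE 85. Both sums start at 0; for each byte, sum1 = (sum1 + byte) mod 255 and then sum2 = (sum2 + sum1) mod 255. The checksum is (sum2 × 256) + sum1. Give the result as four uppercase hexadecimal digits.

AC16

Running sums (mod 255):
  after byte 0 (44): sum1=68, sum2=68
  after byte 1 (7D): sum1=193, sum2=6
  after byte 2 (CE): sum1=144, sum2=150
  after byte 3 (85): sum1=22, sum2=172
Checksum = sum2·256 + sum1 = 172·256 + 22 = 44054 = 0xAC16.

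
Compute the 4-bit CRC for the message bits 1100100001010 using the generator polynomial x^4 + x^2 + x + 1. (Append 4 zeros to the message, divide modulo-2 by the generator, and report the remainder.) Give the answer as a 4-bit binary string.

0111

Append 4 zeros: 11001000010100000. Divide by 10111 (XOR where the leading bit is 1):
  pos 0: 11001 XOR 10111 = 01110
  pos 1: 11100 XOR 10111 = 01011
  pos 2: 10110 XOR 10111 = 00001
  pos 6: 10010 XOR 10111 = 00101
  pos 8: 10110 XOR 10111 = 00001
  pos 12: 10000 XOR 10111 = 00111
Remainder (last 4 bits) = 0111. This is the CRC / FCS.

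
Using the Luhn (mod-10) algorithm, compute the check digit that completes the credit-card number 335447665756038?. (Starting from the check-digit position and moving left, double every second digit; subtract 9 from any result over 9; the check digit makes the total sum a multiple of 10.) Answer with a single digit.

Partial digits right→left: 8 3 0 6 5 7 5 6 6 7 4 4 5 3 3
Double every second digit counting from the check-digit position (so the 1st, 3rd, 5th, ... of the partial from the right).
  doubled (with −9 where >9): 7 0 1 1 3 8 1 6 → sum 27
  kept as-is: 3 6 7 6 7 4 3 → sum 36
Total = 27 + 36 = 63.
Check digit = (10 − (63 mod 10)) mod 10 = 7.

7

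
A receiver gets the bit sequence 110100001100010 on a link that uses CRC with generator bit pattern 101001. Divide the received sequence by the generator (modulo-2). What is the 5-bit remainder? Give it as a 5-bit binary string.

00000

Modulo-2 division of 110100001100010 by 101001:
  pos 0: 110100 XOR 101001 = 011101
  pos 1: 111010 XOR 101001 = 010011
  pos 2: 100110 XOR 101001 = 001111
  pos 4: 111111 XOR 101001 = 010110
  pos 5: 101100 XOR 101001 = 000101
  pos 8: 101001 XOR 101001 = 000000
Remainder = 00000 (zero — the frame passes the CRC check).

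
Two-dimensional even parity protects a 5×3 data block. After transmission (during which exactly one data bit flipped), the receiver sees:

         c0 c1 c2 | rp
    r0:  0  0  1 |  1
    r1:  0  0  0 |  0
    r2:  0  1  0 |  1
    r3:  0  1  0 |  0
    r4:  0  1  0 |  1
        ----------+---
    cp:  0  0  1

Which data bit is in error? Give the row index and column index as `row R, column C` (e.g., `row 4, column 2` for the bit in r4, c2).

Recompute each row's even parity and compare to rp:
  r0: data parity 1, sent rp 1 → ok
  r1: data parity 0, sent rp 0 → ok
  r2: data parity 1, sent rp 1 → ok
  r3: data parity 1, sent rp 0 → mismatch
  r4: data parity 1, sent rp 1 → ok
Recompute each column's even parity and compare to cp:
  c0: data parity 0, sent cp 0 → ok
  c1: data parity 1, sent cp 0 → mismatch
  c2: data parity 1, sent cp 1 → ok
Exactly one row (r3) and one column (c1) fail → the flipped bit is at their intersection.

row 3, column 1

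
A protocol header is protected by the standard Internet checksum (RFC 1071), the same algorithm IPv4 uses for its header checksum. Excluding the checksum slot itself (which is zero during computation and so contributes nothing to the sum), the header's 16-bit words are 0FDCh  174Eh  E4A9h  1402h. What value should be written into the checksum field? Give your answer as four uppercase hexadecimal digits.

E029

One's-complement addition (fold any carry out of bit 15 back into bit 0):
  0x0FDC + 0x174E = 0x0272A
  0x272A + 0xE4A9 = 0x10BD3 → wrap carry → 0x0BD4
  0x0BD4 + 0x1402 = 0x01FD6
One's-complement sum = 0x1FD6.
Checksum = ~0x1FD6 & 0xFFFF = 0xE029.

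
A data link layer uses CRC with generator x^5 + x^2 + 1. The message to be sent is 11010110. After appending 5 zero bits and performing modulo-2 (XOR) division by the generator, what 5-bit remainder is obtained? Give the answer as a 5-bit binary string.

Append 5 zeros: 1101011000000. Divide by 100101 (XOR where the leading bit is 1):
  pos 0: 110101 XOR 100101 = 010000
  pos 1: 100001 XOR 100101 = 000100
  pos 4: 100000 XOR 100101 = 000101
  pos 7: 101000 XOR 100101 = 001101
Remainder (last 5 bits) = 01101. This is the CRC / FCS.

01101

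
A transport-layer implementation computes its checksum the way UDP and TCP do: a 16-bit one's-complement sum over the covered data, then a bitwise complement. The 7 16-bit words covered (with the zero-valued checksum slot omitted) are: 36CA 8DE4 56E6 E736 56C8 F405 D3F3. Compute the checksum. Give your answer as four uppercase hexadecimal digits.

One's-complement addition (fold any carry out of bit 15 back into bit 0):
  0x36CA + 0x8DE4 = 0x0C4AE
  0xC4AE + 0x56E6 = 0x11B94 → wrap carry → 0x1B95
  0x1B95 + 0xE736 = 0x102CB → wrap carry → 0x02CC
  0x02CC + 0x56C8 = 0x05994
  0x5994 + 0xF405 = 0x14D99 → wrap carry → 0x4D9A
  0x4D9A + 0xD3F3 = 0x1218D → wrap carry → 0x218E
One's-complement sum = 0x218E.
Checksum = ~0x218E & 0xFFFF = 0xDE71.

DE71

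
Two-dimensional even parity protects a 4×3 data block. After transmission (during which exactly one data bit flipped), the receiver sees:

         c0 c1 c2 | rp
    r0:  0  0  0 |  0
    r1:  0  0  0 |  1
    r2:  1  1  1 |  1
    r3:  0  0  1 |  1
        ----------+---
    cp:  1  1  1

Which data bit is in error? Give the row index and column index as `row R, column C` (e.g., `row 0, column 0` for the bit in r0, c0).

row 1, column 2

Recompute each row's even parity and compare to rp:
  r0: data parity 0, sent rp 0 → ok
  r1: data parity 0, sent rp 1 → mismatch
  r2: data parity 1, sent rp 1 → ok
  r3: data parity 1, sent rp 1 → ok
Recompute each column's even parity and compare to cp:
  c0: data parity 1, sent cp 1 → ok
  c1: data parity 1, sent cp 1 → ok
  c2: data parity 0, sent cp 1 → mismatch
Exactly one row (r1) and one column (c2) fail → the flipped bit is at their intersection.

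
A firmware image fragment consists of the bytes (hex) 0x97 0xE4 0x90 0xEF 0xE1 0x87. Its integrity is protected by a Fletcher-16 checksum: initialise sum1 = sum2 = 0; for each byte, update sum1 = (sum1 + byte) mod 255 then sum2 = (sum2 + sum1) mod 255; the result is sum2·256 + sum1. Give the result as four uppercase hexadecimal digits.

6366

Running sums (mod 255):
  after byte 0 (0x97): sum1=151, sum2=151
  after byte 1 (0xE4): sum1=124, sum2=20
  after byte 2 (0x90): sum1=13, sum2=33
  after byte 3 (0xEF): sum1=252, sum2=30
  after byte 4 (0xE1): sum1=222, sum2=252
  after byte 5 (0x87): sum1=102, sum2=99
Checksum = sum2·256 + sum1 = 99·256 + 102 = 25446 = 0x6366.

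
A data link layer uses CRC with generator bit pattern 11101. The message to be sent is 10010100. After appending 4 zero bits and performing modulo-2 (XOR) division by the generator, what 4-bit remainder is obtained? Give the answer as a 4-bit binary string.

Append 4 zeros: 100101000000. Divide by 11101 (XOR where the leading bit is 1):
  pos 0: 10010 XOR 11101 = 01111
  pos 1: 11111 XOR 11101 = 00010
  pos 4: 10000 XOR 11101 = 01101
  pos 5: 11010 XOR 11101 = 00111
  pos 7: 11100 XOR 11101 = 00001
Remainder (last 4 bits) = 0001. This is the CRC / FCS.

0001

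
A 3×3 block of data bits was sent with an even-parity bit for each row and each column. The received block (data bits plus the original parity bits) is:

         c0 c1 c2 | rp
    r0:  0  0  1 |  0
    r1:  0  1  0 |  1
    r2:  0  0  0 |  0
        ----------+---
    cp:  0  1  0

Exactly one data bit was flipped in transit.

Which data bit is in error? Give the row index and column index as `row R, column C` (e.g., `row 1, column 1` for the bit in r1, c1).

row 0, column 2

Recompute each row's even parity and compare to rp:
  r0: data parity 1, sent rp 0 → mismatch
  r1: data parity 1, sent rp 1 → ok
  r2: data parity 0, sent rp 0 → ok
Recompute each column's even parity and compare to cp:
  c0: data parity 0, sent cp 0 → ok
  c1: data parity 1, sent cp 1 → ok
  c2: data parity 1, sent cp 0 → mismatch
Exactly one row (r0) and one column (c2) fail → the flipped bit is at their intersection.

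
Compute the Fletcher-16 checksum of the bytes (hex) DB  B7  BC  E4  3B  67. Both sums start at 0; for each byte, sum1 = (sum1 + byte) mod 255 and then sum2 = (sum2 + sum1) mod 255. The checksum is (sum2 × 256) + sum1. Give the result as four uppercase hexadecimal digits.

3DD7

Running sums (mod 255):
  after byte 0 (DB): sum1=219, sum2=219
  after byte 1 (B7): sum1=147, sum2=111
  after byte 2 (BC): sum1=80, sum2=191
  after byte 3 (E4): sum1=53, sum2=244
  after byte 4 (3B): sum1=112, sum2=101
  after byte 5 (67): sum1=215, sum2=61
Checksum = sum2·256 + sum1 = 61·256 + 215 = 15831 = 0x3DD7.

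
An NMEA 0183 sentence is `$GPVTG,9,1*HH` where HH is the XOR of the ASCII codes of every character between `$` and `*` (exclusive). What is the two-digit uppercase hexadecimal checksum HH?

5A

XOR the ASCII codes of the payload characters:
  'G' = 0x47 → acc = 0x47
  'P' = 0x50 → acc = 0x17
  'V' = 0x56 → acc = 0x41
  'T' = 0x54 → acc = 0x15
  'G' = 0x47 → acc = 0x52
  ',' = 0x2C → acc = 0x7E
  '9' = 0x39 → acc = 0x47
  ',' = 0x2C → acc = 0x6B
  '1' = 0x31 → acc = 0x5A
Checksum = 0x5A.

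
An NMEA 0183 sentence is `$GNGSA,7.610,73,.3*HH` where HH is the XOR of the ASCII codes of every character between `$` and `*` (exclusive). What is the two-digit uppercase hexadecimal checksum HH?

XOR the ASCII codes of the payload characters:
  'G' = 0x47 → acc = 0x47
  'N' = 0x4E → acc = 0x09
  'G' = 0x47 → acc = 0x4E
  'S' = 0x53 → acc = 0x1D
  'A' = 0x41 → acc = 0x5C
  ',' = 0x2C → acc = 0x70
  '7' = 0x37 → acc = 0x47
  '.' = 0x2E → acc = 0x69
  '6' = 0x36 → acc = 0x5F
  '1' = 0x31 → acc = 0x6E
  '0' = 0x30 → acc = 0x5E
  ',' = 0x2C → acc = 0x72
  '7' = 0x37 → acc = 0x45
  '3' = 0x33 → acc = 0x76
  ',' = 0x2C → acc = 0x5A
  '.' = 0x2E → acc = 0x74
  '3' = 0x33 → acc = 0x47
Checksum = 0x47.

47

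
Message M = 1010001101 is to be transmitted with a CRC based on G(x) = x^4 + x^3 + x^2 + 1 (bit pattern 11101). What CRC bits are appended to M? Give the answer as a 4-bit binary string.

Append 4 zeros: 10100011010000. Divide by 11101 (XOR where the leading bit is 1):
  pos 0: 10100 XOR 11101 = 01001
  pos 1: 10010 XOR 11101 = 01111
  pos 2: 11111 XOR 11101 = 00010
  pos 5: 10101 XOR 11101 = 01000
  pos 6: 10000 XOR 11101 = 01101
  pos 7: 11010 XOR 11101 = 00111
  pos 9: 11100 XOR 11101 = 00001
Remainder (last 4 bits) = 0001. This is the CRC / FCS.

0001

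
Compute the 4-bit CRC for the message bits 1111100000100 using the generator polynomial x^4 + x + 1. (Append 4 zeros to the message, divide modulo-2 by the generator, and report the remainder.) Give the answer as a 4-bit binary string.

0100

Append 4 zeros: 11111000001000000. Divide by 10011 (XOR where the leading bit is 1):
  pos 0: 11111 XOR 10011 = 01100
  pos 1: 11000 XOR 10011 = 01011
  pos 2: 10110 XOR 10011 = 00101
  pos 4: 10100 XOR 10011 = 00111
  pos 6: 11101 XOR 10011 = 01110
  pos 7: 11100 XOR 10011 = 01111
  pos 8: 11110 XOR 10011 = 01101
  pos 9: 11010 XOR 10011 = 01001
  pos 10: 10010 XOR 10011 = 00001
Remainder (last 4 bits) = 0100. This is the CRC / FCS.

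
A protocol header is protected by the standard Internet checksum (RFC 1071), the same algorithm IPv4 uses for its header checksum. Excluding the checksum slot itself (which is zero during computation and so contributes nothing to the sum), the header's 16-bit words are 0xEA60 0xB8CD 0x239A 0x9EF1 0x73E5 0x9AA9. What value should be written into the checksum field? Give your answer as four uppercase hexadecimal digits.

8BB6

One's-complement addition (fold any carry out of bit 15 back into bit 0):
  0xEA60 + 0xB8CD = 0x1A32D → wrap carry → 0xA32E
  0xA32E + 0x239A = 0x0C6C8
  0xC6C8 + 0x9EF1 = 0x165B9 → wrap carry → 0x65BA
  0x65BA + 0x73E5 = 0x0D99F
  0xD99F + 0x9AA9 = 0x17448 → wrap carry → 0x7449
One's-complement sum = 0x7449.
Checksum = ~0x7449 & 0xFFFF = 0x8BB6.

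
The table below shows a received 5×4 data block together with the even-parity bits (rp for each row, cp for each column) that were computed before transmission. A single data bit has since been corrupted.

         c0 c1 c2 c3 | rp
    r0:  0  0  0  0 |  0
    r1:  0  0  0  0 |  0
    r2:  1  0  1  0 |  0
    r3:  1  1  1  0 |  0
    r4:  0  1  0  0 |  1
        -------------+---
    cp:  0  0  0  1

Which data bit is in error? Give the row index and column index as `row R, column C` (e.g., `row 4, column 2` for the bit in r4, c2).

row 3, column 3

Recompute each row's even parity and compare to rp:
  r0: data parity 0, sent rp 0 → ok
  r1: data parity 0, sent rp 0 → ok
  r2: data parity 0, sent rp 0 → ok
  r3: data parity 1, sent rp 0 → mismatch
  r4: data parity 1, sent rp 1 → ok
Recompute each column's even parity and compare to cp:
  c0: data parity 0, sent cp 0 → ok
  c1: data parity 0, sent cp 0 → ok
  c2: data parity 0, sent cp 0 → ok
  c3: data parity 0, sent cp 1 → mismatch
Exactly one row (r3) and one column (c3) fail → the flipped bit is at their intersection.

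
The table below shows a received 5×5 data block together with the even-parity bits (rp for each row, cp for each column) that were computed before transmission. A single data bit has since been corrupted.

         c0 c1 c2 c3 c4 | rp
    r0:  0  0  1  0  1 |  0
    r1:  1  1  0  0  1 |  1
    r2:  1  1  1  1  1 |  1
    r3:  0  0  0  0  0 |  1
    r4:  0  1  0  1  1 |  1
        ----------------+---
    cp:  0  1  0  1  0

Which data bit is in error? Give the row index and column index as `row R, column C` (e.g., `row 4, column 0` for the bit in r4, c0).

row 3, column 3

Recompute each row's even parity and compare to rp:
  r0: data parity 0, sent rp 0 → ok
  r1: data parity 1, sent rp 1 → ok
  r2: data parity 1, sent rp 1 → ok
  r3: data parity 0, sent rp 1 → mismatch
  r4: data parity 1, sent rp 1 → ok
Recompute each column's even parity and compare to cp:
  c0: data parity 0, sent cp 0 → ok
  c1: data parity 1, sent cp 1 → ok
  c2: data parity 0, sent cp 0 → ok
  c3: data parity 0, sent cp 1 → mismatch
  c4: data parity 0, sent cp 0 → ok
Exactly one row (r3) and one column (c3) fail → the flipped bit is at their intersection.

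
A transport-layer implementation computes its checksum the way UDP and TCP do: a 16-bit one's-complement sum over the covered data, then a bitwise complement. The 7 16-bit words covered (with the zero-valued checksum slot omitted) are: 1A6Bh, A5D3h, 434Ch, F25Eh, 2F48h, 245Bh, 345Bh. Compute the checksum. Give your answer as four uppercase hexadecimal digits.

8217

One's-complement addition (fold any carry out of bit 15 back into bit 0):
  0x1A6B + 0xA5D3 = 0x0C03E
  0xC03E + 0x434C = 0x1038A → wrap carry → 0x038B
  0x038B + 0xF25E = 0x0F5E9
  0xF5E9 + 0x2F48 = 0x12531 → wrap carry → 0x2532
  0x2532 + 0x245B = 0x0498D
  0x498D + 0x345B = 0x07DE8
One's-complement sum = 0x7DE8.
Checksum = ~0x7DE8 & 0xFFFF = 0x8217.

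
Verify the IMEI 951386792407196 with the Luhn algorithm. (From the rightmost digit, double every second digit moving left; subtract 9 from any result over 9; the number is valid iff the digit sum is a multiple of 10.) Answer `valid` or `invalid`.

invalid

From the right, keep odd positions and double even positions (subtract 9 from any doubled value over 9):
  doubled (positions 2,4,...): 9 5 8 9 3 6 1 → sum 41
  kept (positions 1,3,...): 6 1 0 2 7 8 1 9 → sum 34
Total = 75.
75 mod 10 = 5, so the number is invalid.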